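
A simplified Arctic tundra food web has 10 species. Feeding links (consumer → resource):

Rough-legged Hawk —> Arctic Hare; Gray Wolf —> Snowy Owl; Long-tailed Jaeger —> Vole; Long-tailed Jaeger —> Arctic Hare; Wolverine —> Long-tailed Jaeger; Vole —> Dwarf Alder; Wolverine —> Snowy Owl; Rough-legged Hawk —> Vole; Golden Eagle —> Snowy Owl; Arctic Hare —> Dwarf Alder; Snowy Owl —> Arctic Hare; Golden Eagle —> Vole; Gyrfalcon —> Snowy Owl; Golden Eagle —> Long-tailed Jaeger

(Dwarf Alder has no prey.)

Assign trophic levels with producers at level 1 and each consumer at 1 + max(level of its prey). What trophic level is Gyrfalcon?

Trophic level 4

Dwarf Alder is a producer → level 1.
Arctic Hare eats Dwarf Alder → level 2.
Snowy Owl eats Arctic Hare → level 3.
Gyrfalcon eats Snowy Owl → level 4.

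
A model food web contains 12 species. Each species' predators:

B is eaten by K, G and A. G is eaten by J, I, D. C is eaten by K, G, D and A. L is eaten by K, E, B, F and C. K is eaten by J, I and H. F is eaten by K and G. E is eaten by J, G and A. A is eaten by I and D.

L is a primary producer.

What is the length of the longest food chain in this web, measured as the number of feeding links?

One longest chain: L → B → A → I.
It has 4 species and 3 links.

3 links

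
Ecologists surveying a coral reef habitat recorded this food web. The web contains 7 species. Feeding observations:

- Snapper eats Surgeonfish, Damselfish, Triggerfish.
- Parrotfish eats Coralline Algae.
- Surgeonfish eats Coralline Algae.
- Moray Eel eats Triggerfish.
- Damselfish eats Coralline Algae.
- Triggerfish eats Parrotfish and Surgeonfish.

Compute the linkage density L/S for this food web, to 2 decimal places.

There are L = 9 links among S = 7 species.
L/S = 9/7 = 1.2857 ≈ 1.29.

L/S = 1.29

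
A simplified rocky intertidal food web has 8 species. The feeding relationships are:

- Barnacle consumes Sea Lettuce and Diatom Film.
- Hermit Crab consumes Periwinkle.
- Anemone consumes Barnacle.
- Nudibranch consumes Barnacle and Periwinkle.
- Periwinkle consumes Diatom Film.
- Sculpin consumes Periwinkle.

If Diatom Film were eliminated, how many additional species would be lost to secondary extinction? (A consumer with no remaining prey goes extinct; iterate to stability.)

3

Remove Diatom Film.
Round 1: Periwinkle (all prey gone) → extinct.
Round 2: Hermit Crab (all prey gone), Sculpin (all prey gone) → extinct.
No further losses. Total secondary extinctions: 3.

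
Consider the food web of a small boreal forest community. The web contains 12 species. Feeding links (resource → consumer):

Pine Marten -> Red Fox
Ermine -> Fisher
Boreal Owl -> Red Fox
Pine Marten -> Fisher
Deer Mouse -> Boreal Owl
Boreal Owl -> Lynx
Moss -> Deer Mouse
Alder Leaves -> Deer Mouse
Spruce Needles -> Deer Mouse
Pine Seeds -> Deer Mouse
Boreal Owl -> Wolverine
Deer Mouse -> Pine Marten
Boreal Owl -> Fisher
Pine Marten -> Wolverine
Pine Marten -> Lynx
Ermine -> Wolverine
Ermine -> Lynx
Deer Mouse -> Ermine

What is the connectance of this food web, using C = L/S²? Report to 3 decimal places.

C = 0.125

The web has S = 12 species and L = 18 feeding links.
C = L / S² = 18 / 144 = 0.1250 ≈ 0.125.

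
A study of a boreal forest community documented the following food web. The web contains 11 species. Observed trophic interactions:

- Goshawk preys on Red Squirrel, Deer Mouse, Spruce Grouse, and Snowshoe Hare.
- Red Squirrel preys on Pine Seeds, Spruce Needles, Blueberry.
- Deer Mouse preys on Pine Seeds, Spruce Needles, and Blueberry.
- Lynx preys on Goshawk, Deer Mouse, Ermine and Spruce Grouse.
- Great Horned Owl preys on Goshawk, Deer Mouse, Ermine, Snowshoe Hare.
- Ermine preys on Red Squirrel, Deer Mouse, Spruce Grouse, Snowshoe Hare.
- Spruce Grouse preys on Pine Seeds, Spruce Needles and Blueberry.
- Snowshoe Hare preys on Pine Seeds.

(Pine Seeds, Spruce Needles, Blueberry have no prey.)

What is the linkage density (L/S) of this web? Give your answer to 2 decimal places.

L/S = 2.36

There are L = 26 links among S = 11 species.
L/S = 26/11 = 2.3636 ≈ 2.36.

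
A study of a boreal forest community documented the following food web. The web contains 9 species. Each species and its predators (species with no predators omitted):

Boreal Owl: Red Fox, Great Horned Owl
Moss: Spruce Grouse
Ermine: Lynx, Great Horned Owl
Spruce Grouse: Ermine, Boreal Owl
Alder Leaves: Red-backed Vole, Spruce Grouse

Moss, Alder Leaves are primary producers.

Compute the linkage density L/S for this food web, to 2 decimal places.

L/S = 1.00

There are L = 9 links among S = 9 species.
L/S = 9/9 = 1.0000 ≈ 1.00.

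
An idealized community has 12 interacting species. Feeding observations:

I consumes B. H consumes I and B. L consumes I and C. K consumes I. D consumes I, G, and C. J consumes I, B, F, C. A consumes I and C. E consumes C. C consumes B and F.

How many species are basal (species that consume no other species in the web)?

Basal species (no prey listed): B, G, F.
Count: 3.

3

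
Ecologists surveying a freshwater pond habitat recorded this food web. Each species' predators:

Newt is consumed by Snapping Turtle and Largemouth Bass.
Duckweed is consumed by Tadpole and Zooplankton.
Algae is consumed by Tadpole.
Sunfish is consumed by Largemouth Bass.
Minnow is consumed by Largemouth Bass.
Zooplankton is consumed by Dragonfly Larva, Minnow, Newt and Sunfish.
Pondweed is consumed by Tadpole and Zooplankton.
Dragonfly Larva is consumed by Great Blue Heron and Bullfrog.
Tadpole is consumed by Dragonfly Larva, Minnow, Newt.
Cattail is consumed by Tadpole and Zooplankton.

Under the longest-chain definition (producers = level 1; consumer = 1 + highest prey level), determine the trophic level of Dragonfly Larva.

Trophic level 3

Cattail is a producer → level 1.
Tadpole eats Cattail (level 1); other prey at levels: Pondweed 1, Duckweed 1, Algae 1 → level 2.
Dragonfly Larva eats Tadpole (level 2); other prey at levels: Zooplankton 2 → level 3.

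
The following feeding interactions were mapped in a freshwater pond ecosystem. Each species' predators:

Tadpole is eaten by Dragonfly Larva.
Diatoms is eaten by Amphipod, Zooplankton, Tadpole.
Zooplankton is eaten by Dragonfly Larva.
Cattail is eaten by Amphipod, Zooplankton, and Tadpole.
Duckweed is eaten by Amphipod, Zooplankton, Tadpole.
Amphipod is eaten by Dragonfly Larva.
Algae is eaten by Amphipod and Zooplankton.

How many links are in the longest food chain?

One longest chain: Diatoms → Amphipod → Dragonfly Larva.
It has 3 species and 2 links.

2 links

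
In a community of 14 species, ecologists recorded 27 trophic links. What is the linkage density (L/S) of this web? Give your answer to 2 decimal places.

L/S = 1.93

There are L = 27 links among S = 14 species.
L/S = 27/14 = 1.9286 ≈ 1.93.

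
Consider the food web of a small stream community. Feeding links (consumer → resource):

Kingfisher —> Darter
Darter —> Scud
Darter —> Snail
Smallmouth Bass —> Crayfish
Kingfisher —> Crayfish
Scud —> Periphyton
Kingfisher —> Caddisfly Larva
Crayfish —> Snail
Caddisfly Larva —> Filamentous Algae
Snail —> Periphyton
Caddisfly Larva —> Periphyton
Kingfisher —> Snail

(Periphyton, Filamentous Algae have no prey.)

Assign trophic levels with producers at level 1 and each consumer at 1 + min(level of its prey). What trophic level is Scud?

Periphyton is a producer → level 1.
Scud eats Periphyton → level 2.

Trophic level 2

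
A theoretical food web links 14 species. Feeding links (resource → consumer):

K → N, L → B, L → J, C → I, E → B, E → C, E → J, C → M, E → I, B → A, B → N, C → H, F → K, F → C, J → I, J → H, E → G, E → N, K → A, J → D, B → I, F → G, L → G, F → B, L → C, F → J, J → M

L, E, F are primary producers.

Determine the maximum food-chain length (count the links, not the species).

2 links

One longest chain: F → K → A.
It has 3 species and 2 links.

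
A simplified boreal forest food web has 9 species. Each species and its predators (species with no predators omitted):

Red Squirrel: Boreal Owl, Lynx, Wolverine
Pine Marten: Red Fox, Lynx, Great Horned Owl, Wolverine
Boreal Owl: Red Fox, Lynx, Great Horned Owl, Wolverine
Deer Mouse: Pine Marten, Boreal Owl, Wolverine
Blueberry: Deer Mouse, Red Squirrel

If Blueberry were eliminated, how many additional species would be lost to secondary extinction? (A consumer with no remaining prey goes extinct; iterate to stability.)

8

Remove Blueberry.
Round 1: Deer Mouse (all prey gone), Red Squirrel (all prey gone) → extinct.
Round 2: Pine Marten (all prey gone), Boreal Owl (all prey gone) → extinct.
Round 3: Red Fox (all prey gone), Lynx (all prey gone), Great Horned Owl (all prey gone), Wolverine (all prey gone) → extinct.
No further losses. Total secondary extinctions: 8.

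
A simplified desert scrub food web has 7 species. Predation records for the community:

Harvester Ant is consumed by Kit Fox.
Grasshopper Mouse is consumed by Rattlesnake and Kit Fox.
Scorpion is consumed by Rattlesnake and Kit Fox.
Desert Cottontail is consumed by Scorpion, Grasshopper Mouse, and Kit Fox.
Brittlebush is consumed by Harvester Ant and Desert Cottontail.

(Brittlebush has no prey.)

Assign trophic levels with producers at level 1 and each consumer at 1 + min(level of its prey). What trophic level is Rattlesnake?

Trophic level 4

Brittlebush is a producer → level 1.
Desert Cottontail eats Brittlebush → level 2.
Grasshopper Mouse eats Desert Cottontail → level 3.
Rattlesnake eats Grasshopper Mouse → level 4.
No prey of Rattlesnake is below level 3, so 4 is the minimum.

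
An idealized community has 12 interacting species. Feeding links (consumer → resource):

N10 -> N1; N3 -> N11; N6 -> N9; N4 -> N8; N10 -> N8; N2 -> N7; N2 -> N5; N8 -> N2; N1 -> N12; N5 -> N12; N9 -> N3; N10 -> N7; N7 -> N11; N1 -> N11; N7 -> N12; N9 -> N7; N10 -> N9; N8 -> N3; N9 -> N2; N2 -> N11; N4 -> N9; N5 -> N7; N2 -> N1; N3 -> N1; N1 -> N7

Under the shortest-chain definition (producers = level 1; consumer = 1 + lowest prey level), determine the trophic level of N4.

N11 is a producer → level 1.
N2 eats N11 → level 2.
N8 eats N2 → level 3.
N4 eats N8 → level 4.
No prey of N4 is below level 3, so 4 is the minimum.

Trophic level 4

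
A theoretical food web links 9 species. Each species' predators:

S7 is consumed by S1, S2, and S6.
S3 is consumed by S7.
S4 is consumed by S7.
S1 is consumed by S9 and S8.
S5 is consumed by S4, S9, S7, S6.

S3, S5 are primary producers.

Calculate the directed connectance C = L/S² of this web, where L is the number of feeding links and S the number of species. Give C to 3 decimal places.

C = 0.136

The web has S = 9 species and L = 11 feeding links.
C = L / S² = 11 / 81 = 0.1358 ≈ 0.136.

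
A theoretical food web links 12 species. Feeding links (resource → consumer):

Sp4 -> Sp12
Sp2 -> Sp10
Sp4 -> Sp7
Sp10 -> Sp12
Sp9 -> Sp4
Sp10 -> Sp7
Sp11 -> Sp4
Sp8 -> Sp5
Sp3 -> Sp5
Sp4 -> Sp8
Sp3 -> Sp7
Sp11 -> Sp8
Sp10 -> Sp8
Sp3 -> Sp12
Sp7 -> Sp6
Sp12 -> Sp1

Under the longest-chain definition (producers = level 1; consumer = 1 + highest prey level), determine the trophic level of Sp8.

Trophic level 3

Sp11 is a producer → level 1.
Sp4 eats Sp11 (level 1); other prey at levels: Sp9 1 → level 2.
Sp8 eats Sp4 (level 2); other prey at levels: Sp11 1, Sp10 2 → level 3.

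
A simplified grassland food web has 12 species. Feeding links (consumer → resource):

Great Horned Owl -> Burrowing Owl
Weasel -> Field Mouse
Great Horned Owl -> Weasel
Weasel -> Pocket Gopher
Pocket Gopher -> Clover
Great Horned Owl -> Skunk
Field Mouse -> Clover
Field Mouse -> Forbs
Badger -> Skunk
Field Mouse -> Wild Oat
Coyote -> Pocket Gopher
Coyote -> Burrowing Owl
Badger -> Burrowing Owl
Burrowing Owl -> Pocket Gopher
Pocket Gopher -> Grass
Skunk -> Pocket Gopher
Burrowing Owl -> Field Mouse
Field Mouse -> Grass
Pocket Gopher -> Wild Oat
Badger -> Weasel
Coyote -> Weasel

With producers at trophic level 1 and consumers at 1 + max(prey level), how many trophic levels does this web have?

4

Producers (level 1): Forbs, Grass, Wild Oat, Clover.
Forbs → Field Mouse → Burrowing Owl → Badger gives Badger level 4.
No species has a prey at level 4, so no species reaches level 5.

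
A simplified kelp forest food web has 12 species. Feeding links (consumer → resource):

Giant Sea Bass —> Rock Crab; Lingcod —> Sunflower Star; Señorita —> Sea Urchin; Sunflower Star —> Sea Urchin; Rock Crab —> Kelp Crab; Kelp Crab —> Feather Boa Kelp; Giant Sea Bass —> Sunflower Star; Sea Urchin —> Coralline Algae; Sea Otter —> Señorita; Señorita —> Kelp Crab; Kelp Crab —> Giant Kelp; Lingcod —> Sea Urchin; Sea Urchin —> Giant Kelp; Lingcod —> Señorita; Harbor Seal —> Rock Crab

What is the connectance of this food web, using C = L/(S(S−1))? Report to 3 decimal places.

The web has S = 12 species and L = 15 feeding links.
C = L / (S(S−1)) = 15 / 132 = 0.1136 ≈ 0.114.

C = 0.114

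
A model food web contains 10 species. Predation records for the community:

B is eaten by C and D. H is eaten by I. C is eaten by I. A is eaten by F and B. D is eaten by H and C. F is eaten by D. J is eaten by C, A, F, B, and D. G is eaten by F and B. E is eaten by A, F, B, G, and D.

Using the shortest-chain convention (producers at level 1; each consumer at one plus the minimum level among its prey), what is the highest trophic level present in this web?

Producers (level 1): E, J.
Following each consumer down to its lowest-level prey: E → D → H (levels 1 through 3).
All prey of H (D 2) are at level 2 or above, so H is at level 1 + 2 = 3.
Every consumer has at least one prey at level 2 or below, so none exceeds level 3.

3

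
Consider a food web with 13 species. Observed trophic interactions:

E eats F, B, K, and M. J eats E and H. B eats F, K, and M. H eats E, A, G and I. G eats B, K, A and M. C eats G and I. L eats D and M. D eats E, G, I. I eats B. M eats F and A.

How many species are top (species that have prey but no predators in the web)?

3

Top species (has prey, but nothing eats it): C, L, J.
Count: 3.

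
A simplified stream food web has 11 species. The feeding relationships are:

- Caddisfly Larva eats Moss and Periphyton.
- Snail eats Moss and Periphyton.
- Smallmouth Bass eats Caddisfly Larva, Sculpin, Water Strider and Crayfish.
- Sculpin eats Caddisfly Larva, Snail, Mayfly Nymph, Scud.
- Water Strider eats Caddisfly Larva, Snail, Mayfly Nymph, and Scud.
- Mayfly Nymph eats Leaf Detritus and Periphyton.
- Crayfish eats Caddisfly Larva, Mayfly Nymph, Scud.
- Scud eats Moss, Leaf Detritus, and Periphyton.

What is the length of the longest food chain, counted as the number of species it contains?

4 species

One longest chain: Moss → Snail → Sculpin → Smallmouth Bass.
It has 4 species and 3 links.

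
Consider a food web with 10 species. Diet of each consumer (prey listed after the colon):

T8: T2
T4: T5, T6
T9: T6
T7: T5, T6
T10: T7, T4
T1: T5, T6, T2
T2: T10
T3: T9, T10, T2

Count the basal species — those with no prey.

2

Basal species (no prey listed): T5, T6.
Count: 2.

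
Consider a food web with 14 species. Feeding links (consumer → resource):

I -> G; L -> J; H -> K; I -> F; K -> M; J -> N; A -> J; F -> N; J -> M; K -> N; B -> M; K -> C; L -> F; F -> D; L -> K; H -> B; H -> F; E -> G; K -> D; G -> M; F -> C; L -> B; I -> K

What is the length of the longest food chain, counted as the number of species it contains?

One longest chain: N → J → A.
It has 3 species and 2 links.

3 species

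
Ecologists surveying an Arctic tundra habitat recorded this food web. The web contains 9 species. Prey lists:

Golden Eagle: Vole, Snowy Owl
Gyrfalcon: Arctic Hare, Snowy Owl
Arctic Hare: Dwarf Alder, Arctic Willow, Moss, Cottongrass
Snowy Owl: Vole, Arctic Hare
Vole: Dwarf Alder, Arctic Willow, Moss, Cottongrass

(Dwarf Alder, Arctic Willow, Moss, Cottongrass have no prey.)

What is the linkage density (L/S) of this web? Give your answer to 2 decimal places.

L/S = 1.56

There are L = 14 links among S = 9 species.
L/S = 14/9 = 1.5556 ≈ 1.56.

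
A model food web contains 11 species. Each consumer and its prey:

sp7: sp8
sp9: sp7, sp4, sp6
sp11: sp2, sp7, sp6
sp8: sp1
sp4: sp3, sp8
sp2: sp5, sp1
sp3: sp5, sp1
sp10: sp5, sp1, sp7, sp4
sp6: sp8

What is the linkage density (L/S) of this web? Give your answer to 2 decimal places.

L/S = 1.73

There are L = 19 links among S = 11 species.
L/S = 19/11 = 1.7273 ≈ 1.73.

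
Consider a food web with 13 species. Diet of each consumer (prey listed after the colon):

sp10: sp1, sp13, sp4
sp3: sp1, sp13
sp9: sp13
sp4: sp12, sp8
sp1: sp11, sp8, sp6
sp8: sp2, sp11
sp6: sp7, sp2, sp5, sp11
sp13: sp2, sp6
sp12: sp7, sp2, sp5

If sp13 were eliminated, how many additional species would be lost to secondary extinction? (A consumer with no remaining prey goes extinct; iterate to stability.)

Remove sp13.
Round 1: sp9 (all prey gone) → extinct.
No further losses. Total secondary extinctions: 1.

1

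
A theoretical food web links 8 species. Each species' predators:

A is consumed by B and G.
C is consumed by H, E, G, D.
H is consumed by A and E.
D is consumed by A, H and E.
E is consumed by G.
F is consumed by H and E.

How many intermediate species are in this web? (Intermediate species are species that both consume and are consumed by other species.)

Intermediate species (has both prey and predators): D, H, E, A.
Count: 4.

4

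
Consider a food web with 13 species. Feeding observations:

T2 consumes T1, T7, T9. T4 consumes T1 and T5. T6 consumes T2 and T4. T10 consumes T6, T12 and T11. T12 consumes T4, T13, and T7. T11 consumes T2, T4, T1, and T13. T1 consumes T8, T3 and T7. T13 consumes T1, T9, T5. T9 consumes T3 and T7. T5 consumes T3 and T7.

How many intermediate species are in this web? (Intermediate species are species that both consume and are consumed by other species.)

9

Intermediate species (has both prey and predators): T5, T1, T9, T13, T4, T2, T6, T12, T11.
Count: 9.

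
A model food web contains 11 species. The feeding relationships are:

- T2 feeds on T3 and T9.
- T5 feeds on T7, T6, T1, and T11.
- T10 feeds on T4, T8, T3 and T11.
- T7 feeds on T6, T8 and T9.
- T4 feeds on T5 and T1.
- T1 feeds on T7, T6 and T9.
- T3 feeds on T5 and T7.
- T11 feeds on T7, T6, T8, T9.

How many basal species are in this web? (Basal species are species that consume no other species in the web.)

3

Basal species (no prey listed): T6, T9, T8.
Count: 3.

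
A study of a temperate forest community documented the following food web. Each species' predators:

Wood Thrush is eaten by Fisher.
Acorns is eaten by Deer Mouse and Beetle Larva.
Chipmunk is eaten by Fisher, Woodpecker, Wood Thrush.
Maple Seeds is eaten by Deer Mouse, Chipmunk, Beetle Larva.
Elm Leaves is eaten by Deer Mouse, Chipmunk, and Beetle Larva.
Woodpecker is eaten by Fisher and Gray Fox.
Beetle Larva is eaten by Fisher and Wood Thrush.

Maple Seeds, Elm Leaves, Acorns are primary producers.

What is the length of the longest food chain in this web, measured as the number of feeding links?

One longest chain: Maple Seeds → Chipmunk → Woodpecker → Fisher.
It has 4 species and 3 links.

3 links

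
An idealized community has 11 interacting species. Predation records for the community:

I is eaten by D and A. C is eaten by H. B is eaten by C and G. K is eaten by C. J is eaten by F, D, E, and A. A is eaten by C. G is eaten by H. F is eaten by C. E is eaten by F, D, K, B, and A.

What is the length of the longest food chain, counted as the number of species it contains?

5 species

One longest chain: J → E → B → G → H.
It has 5 species and 4 links.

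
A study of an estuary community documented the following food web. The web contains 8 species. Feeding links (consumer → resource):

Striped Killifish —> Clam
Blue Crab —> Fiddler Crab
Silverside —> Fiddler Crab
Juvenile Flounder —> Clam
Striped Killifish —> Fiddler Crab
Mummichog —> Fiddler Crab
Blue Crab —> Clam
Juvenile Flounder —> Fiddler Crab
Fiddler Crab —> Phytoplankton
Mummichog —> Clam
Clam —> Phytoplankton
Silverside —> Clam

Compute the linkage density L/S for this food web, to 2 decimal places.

L/S = 1.50

There are L = 12 links among S = 8 species.
L/S = 12/8 = 1.5000 ≈ 1.50.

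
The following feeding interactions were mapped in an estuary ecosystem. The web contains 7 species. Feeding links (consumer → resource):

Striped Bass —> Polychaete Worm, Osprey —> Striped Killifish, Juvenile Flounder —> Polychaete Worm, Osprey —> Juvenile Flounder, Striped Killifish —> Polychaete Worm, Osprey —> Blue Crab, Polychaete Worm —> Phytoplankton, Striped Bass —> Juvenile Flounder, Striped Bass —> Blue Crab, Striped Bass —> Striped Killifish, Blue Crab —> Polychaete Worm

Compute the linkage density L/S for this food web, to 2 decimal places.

L/S = 1.57

There are L = 11 links among S = 7 species.
L/S = 11/7 = 1.5714 ≈ 1.57.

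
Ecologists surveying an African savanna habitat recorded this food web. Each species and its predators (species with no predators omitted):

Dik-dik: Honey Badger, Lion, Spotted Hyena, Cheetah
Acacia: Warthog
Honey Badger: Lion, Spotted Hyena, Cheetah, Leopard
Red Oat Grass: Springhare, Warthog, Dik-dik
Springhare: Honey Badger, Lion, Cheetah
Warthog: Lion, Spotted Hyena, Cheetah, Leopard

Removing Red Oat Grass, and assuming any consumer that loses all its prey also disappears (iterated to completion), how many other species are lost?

Remove Red Oat Grass.
Round 1: Springhare (all prey gone), Dik-dik (all prey gone) → extinct.
Round 2: Honey Badger (all prey gone) → extinct.
No further losses. Total secondary extinctions: 3.

3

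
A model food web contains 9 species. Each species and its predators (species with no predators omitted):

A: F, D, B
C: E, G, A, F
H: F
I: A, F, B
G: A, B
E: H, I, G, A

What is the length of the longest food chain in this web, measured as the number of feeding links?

One longest chain: C → E → I → A → F.
It has 5 species and 4 links.

4 links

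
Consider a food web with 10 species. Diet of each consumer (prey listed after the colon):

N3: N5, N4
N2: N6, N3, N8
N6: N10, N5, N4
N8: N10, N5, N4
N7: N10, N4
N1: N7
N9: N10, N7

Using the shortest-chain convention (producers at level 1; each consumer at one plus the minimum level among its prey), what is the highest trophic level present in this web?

Producers (level 1): N10, N5, N4.
Following each consumer down to its lowest-level prey: N10 → N6 → N2 (levels 1 through 3).
All prey of N2 (N6 2, N3 2, N8 2) are at level 2 or above, so N2 is at level 1 + 2 = 3.
Every consumer has at least one prey at level 2 or below, so none exceeds level 3.

3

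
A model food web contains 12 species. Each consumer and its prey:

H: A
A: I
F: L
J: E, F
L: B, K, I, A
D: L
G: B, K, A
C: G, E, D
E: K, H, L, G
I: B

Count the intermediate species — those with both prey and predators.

8

Intermediate species (has both prey and predators): I, A, H, L, G, E, D, F.
Count: 8.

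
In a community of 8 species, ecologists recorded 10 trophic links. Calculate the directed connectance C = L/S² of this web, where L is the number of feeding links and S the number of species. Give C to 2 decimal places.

The web has S = 8 species and L = 10 feeding links.
C = L / S² = 10 / 64 = 0.1562 ≈ 0.16.

C = 0.16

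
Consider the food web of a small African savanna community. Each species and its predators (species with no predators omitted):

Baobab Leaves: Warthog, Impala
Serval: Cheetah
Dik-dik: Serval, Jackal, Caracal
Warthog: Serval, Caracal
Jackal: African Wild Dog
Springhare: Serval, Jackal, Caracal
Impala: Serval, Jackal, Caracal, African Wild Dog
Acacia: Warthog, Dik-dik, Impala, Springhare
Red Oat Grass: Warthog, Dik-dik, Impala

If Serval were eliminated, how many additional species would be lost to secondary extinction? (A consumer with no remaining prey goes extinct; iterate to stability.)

Remove Serval.
Round 1: Cheetah (all prey gone) → extinct.
No further losses. Total secondary extinctions: 1.

1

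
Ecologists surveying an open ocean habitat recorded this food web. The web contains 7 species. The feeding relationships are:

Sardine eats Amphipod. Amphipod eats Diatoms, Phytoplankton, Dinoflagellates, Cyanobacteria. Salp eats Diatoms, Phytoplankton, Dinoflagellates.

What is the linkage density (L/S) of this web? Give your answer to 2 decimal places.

There are L = 8 links among S = 7 species.
L/S = 8/7 = 1.1429 ≈ 1.14.

L/S = 1.14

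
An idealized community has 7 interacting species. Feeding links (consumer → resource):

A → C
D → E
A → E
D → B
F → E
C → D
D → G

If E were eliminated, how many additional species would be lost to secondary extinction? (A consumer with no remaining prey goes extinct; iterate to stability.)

1

Remove E.
Round 1: F (all prey gone) → extinct.
No further losses. Total secondary extinctions: 1.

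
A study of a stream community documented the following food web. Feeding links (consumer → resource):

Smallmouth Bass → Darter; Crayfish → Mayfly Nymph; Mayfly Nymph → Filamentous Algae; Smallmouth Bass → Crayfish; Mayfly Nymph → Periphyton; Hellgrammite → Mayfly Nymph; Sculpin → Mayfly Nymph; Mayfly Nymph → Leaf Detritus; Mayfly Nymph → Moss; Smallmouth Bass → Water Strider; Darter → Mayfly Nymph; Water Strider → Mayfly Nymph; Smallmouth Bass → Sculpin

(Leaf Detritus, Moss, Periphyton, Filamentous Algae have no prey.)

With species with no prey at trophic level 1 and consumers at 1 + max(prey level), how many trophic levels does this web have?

Basal resources (level 1): Leaf Detritus, Moss, Periphyton, Filamentous Algae.
Leaf Detritus → Mayfly Nymph → Sculpin → Smallmouth Bass gives Smallmouth Bass level 4.
No species has a prey at level 4, so no species reaches level 5.

4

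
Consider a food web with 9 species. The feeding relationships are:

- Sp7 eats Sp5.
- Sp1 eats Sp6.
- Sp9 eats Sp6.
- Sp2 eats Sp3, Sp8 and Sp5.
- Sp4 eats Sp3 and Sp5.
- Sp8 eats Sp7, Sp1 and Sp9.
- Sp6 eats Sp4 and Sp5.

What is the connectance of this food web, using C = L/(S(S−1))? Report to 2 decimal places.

C = 0.18

The web has S = 9 species and L = 13 feeding links.
C = L / (S(S−1)) = 13 / 72 = 0.1806 ≈ 0.18.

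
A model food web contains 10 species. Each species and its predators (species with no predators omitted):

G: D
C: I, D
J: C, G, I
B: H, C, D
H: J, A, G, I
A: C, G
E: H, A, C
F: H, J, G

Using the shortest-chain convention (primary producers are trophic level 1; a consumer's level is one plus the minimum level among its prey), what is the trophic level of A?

Trophic level 2

E is a producer → level 1.
A eats E → level 2.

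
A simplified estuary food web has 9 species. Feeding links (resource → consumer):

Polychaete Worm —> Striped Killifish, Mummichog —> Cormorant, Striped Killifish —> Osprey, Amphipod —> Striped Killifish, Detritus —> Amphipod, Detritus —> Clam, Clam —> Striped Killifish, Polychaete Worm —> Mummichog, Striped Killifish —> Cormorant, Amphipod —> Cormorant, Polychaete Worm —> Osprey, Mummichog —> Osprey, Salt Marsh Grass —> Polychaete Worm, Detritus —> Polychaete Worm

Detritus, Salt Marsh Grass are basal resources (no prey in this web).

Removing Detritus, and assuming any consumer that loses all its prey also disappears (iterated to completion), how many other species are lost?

2

Remove Detritus.
Round 1: Amphipod (all prey gone), Clam (all prey gone) → extinct.
No further losses. Total secondary extinctions: 2.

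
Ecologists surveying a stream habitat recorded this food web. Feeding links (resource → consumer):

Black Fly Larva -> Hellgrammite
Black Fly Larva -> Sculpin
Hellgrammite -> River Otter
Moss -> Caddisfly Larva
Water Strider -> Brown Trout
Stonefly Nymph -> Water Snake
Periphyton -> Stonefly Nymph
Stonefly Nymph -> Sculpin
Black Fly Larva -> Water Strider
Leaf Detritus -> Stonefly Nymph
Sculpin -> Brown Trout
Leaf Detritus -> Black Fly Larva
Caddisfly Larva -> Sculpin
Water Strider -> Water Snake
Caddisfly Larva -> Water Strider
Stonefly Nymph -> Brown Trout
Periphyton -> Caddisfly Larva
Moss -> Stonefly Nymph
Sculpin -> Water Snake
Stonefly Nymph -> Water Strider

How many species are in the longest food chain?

4 species

One longest chain: Leaf Detritus → Black Fly Larva → Hellgrammite → River Otter.
It has 4 species and 3 links.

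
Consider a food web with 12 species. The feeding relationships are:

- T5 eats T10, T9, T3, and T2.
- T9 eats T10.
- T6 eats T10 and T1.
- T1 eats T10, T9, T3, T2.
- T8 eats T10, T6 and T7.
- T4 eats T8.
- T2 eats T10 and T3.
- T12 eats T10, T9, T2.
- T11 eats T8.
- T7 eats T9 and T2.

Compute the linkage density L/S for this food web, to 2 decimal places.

There are L = 23 links among S = 12 species.
L/S = 23/12 = 1.9167 ≈ 1.92.

L/S = 1.92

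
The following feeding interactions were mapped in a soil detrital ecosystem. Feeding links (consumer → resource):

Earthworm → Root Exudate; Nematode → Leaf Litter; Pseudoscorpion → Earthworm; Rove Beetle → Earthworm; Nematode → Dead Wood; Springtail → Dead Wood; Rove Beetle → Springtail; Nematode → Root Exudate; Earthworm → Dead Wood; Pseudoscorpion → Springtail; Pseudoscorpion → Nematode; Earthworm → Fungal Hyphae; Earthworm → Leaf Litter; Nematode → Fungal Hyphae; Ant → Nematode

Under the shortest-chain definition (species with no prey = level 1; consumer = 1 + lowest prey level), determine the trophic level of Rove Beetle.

Root Exudate has no prey (basal) → level 1.
Earthworm eats Root Exudate → level 2.
Rove Beetle eats Earthworm → level 3.
No prey of Rove Beetle is below level 2, so 3 is the minimum.

Trophic level 3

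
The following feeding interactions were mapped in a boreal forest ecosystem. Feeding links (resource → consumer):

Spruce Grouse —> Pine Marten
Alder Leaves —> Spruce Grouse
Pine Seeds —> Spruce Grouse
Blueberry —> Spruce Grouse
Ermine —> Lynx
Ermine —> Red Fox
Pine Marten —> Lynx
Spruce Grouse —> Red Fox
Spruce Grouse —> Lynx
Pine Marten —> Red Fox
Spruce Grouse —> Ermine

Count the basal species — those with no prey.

3

Basal species (no prey listed): Pine Seeds, Alder Leaves, Blueberry.
Count: 3.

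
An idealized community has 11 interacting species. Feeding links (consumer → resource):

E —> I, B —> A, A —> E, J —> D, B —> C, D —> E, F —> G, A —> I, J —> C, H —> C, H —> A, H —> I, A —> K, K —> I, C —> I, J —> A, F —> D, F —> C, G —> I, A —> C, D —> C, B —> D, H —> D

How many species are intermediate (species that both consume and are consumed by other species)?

Intermediate species (has both prey and predators): G, K, C, E, D, A.
Count: 6.

6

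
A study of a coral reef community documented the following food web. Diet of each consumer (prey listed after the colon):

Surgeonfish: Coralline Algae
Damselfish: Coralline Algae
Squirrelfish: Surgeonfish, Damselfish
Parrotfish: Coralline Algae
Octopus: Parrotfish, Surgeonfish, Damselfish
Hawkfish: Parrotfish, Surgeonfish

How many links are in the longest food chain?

2 links

One longest chain: Coralline Algae → Parrotfish → Hawkfish.
It has 3 species and 2 links.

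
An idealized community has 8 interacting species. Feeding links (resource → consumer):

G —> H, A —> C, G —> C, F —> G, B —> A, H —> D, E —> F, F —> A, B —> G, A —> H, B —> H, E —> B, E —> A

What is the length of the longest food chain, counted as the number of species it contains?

5 species

One longest chain: E → B → G → H → D.
It has 5 species and 4 links.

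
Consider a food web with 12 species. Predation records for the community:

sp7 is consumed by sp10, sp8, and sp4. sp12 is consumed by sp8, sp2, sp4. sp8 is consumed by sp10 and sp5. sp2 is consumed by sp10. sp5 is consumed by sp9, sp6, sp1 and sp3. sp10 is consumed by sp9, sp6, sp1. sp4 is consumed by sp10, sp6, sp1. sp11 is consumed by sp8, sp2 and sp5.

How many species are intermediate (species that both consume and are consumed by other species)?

Intermediate species (has both prey and predators): sp2, sp4, sp8, sp10, sp5.
Count: 5.

5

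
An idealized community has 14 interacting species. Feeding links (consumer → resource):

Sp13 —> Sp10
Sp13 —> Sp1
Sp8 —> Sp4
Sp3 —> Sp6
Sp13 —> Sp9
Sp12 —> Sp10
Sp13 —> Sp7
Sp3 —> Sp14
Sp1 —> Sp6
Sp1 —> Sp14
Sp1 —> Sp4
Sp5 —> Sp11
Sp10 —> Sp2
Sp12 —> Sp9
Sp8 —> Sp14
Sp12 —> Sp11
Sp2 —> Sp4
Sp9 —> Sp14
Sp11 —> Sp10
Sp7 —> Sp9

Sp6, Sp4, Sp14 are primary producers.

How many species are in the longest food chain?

5 species

One longest chain: Sp4 → Sp2 → Sp10 → Sp11 → Sp5.
It has 5 species and 4 links.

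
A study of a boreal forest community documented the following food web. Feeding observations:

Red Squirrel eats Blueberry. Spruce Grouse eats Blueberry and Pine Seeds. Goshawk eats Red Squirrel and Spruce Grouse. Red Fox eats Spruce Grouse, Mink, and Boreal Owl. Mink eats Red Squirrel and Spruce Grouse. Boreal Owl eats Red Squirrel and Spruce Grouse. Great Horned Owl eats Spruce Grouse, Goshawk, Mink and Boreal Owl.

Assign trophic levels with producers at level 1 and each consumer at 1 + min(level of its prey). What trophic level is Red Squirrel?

Blueberry is a producer → level 1.
Red Squirrel eats Blueberry → level 2.

Trophic level 2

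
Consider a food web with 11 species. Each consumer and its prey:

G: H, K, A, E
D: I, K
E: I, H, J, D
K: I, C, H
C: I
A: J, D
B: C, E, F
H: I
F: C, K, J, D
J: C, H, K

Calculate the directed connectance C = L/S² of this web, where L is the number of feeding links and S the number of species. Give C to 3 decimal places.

C = 0.223

The web has S = 11 species and L = 27 feeding links.
C = L / S² = 27 / 121 = 0.2231 ≈ 0.223.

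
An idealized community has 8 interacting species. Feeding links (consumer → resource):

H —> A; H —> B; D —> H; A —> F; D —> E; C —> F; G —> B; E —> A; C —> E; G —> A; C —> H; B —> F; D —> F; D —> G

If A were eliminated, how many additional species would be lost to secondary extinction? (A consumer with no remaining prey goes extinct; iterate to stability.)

Remove A.
Round 1: E (all prey gone) → extinct.
No further losses. Total secondary extinctions: 1.

1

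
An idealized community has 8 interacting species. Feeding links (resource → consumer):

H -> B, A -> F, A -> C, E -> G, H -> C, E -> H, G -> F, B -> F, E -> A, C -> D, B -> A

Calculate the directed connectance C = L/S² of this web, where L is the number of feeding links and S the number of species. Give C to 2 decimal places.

The web has S = 8 species and L = 11 feeding links.
C = L / S² = 11 / 64 = 0.1719 ≈ 0.17.

C = 0.17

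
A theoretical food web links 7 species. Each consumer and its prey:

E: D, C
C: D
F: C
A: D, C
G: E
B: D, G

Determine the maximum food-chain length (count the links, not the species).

One longest chain: D → C → E → G → B.
It has 5 species and 4 links.

4 links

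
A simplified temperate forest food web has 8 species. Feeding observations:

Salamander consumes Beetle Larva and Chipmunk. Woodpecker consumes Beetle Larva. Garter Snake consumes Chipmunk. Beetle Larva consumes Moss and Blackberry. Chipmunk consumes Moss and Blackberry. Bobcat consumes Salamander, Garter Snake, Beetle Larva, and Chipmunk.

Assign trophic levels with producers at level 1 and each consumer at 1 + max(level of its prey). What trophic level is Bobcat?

Blackberry is a producer → level 1.
Beetle Larva eats Blackberry (level 1); other prey at levels: Moss 1 → level 2.
Salamander eats Beetle Larva (level 2); other prey at levels: Chipmunk 2 → level 3.
Bobcat eats Salamander (level 3); other prey at levels: Beetle Larva 2, Chipmunk 2, Garter Snake 3 → level 4.

Trophic level 4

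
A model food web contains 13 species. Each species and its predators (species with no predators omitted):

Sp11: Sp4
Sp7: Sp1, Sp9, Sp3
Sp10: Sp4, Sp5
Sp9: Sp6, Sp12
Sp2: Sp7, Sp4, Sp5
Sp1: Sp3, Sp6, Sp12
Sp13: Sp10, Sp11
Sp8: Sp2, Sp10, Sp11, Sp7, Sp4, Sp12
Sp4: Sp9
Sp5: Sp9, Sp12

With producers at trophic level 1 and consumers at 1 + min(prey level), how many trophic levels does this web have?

4

Producers (level 1): Sp13, Sp8.
Following each consumer down to its lowest-level prey: Sp8 → Sp7 → Sp1 → Sp6 (levels 1 through 4).
All prey of Sp6 (Sp1 3, Sp9 3) are at level 3 or above, so Sp6 is at level 1 + 3 = 4.
Every consumer has at least one prey at level 3 or below, so none exceeds level 4.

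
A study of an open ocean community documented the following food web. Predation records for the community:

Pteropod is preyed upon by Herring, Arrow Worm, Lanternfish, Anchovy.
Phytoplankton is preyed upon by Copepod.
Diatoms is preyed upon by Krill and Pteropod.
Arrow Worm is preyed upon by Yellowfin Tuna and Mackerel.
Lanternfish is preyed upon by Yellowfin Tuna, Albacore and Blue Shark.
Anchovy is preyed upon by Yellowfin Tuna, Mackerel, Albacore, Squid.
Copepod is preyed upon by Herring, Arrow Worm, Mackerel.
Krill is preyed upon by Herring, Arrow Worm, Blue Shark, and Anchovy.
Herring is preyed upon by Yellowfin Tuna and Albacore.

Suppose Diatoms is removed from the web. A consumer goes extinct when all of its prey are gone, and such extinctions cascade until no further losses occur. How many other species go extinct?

6

Remove Diatoms.
Round 1: Krill (all prey gone), Pteropod (all prey gone) → extinct.
Round 2: Lanternfish (all prey gone), Anchovy (all prey gone) → extinct.
Round 3: Squid (all prey gone), Blue Shark (all prey gone) → extinct.
No further losses. Total secondary extinctions: 6.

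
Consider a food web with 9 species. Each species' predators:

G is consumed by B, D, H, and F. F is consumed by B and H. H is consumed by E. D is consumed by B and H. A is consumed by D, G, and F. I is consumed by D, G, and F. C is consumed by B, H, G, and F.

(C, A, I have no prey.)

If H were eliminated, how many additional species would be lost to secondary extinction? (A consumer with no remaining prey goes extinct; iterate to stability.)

Remove H.
Round 1: E (all prey gone) → extinct.
No further losses. Total secondary extinctions: 1.

1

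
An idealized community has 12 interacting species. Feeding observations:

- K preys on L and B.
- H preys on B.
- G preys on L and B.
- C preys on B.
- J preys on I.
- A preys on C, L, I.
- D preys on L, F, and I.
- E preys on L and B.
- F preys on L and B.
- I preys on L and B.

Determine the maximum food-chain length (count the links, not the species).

2 links

One longest chain: L → I → J.
It has 3 species and 2 links.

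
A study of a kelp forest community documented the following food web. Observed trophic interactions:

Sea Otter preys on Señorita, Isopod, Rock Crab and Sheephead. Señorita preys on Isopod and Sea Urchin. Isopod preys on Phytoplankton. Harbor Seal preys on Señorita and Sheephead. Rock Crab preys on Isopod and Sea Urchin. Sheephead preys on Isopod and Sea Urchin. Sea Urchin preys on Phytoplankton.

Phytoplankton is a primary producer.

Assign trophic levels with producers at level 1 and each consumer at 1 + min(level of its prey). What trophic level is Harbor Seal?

Phytoplankton is a producer → level 1.
Isopod eats Phytoplankton → level 2.
Sheephead eats Isopod → level 3.
Harbor Seal eats Sheephead → level 4.
No prey of Harbor Seal is below level 3, so 4 is the minimum.

Trophic level 4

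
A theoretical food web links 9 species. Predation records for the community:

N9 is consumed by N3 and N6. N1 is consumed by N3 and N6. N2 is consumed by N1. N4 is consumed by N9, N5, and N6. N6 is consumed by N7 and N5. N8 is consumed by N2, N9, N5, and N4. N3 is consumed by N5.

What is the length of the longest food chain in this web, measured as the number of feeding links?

One longest chain: N8 → N4 → N9 → N3 → N5.
It has 5 species and 4 links.

4 links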